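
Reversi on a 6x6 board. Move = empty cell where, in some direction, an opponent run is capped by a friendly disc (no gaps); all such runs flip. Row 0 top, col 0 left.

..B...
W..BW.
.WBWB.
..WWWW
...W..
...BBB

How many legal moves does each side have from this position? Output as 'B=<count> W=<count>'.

-- B to move --
(0,0): no bracket -> illegal
(0,1): no bracket -> illegal
(0,3): no bracket -> illegal
(0,4): flips 1 -> legal
(0,5): no bracket -> illegal
(1,1): no bracket -> illegal
(1,2): no bracket -> illegal
(1,5): flips 1 -> legal
(2,0): flips 1 -> legal
(2,5): no bracket -> illegal
(3,0): no bracket -> illegal
(3,1): no bracket -> illegal
(4,1): no bracket -> illegal
(4,2): flips 2 -> legal
(4,4): flips 2 -> legal
(4,5): no bracket -> illegal
(5,2): no bracket -> illegal
B mobility = 5
-- W to move --
(0,1): no bracket -> illegal
(0,3): flips 1 -> legal
(0,4): no bracket -> illegal
(1,1): flips 1 -> legal
(1,2): flips 2 -> legal
(1,5): flips 1 -> legal
(2,5): flips 1 -> legal
(3,1): no bracket -> illegal
(4,2): no bracket -> illegal
(4,4): no bracket -> illegal
(4,5): no bracket -> illegal
(5,2): no bracket -> illegal
W mobility = 5

Answer: B=5 W=5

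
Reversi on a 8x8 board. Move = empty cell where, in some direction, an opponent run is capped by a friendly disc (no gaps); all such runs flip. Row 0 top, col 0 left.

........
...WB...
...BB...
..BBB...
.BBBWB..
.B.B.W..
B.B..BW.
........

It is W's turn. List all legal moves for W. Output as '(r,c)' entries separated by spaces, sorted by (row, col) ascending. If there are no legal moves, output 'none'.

Answer: (0,4) (1,5) (2,2) (3,5) (4,0) (4,6) (6,3) (6,4) (7,1) (7,5)

Derivation:
(0,3): no bracket -> illegal
(0,4): flips 3 -> legal
(0,5): no bracket -> illegal
(1,2): no bracket -> illegal
(1,5): flips 1 -> legal
(2,1): no bracket -> illegal
(2,2): flips 1 -> legal
(2,5): no bracket -> illegal
(3,0): no bracket -> illegal
(3,1): no bracket -> illegal
(3,5): flips 2 -> legal
(3,6): no bracket -> illegal
(4,0): flips 3 -> legal
(4,6): flips 1 -> legal
(5,0): no bracket -> illegal
(5,2): no bracket -> illegal
(5,4): no bracket -> illegal
(5,6): no bracket -> illegal
(6,1): no bracket -> illegal
(6,3): flips 4 -> legal
(6,4): flips 1 -> legal
(7,0): no bracket -> illegal
(7,1): flips 2 -> legal
(7,2): no bracket -> illegal
(7,3): no bracket -> illegal
(7,4): no bracket -> illegal
(7,5): flips 1 -> legal
(7,6): no bracket -> illegal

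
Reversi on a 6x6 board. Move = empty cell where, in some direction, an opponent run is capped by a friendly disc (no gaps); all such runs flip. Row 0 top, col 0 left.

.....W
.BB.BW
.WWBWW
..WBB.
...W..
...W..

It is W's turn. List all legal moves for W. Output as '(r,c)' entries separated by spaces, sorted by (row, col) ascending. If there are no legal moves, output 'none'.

(0,0): flips 1 -> legal
(0,1): flips 1 -> legal
(0,2): flips 1 -> legal
(0,3): flips 2 -> legal
(0,4): flips 1 -> legal
(1,0): no bracket -> illegal
(1,3): flips 3 -> legal
(2,0): no bracket -> illegal
(3,5): flips 2 -> legal
(4,2): flips 1 -> legal
(4,4): flips 2 -> legal
(4,5): no bracket -> illegal

Answer: (0,0) (0,1) (0,2) (0,3) (0,4) (1,3) (3,5) (4,2) (4,4)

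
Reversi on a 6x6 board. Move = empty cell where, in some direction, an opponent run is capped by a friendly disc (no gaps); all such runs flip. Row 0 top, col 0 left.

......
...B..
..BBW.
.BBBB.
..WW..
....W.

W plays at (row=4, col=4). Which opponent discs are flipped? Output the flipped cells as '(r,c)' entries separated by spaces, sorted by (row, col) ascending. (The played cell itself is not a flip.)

Answer: (3,4)

Derivation:
Dir NW: opp run (3,3) (2,2), next='.' -> no flip
Dir N: opp run (3,4) capped by W -> flip
Dir NE: first cell '.' (not opp) -> no flip
Dir W: first cell 'W' (not opp) -> no flip
Dir E: first cell '.' (not opp) -> no flip
Dir SW: first cell '.' (not opp) -> no flip
Dir S: first cell 'W' (not opp) -> no flip
Dir SE: first cell '.' (not opp) -> no flip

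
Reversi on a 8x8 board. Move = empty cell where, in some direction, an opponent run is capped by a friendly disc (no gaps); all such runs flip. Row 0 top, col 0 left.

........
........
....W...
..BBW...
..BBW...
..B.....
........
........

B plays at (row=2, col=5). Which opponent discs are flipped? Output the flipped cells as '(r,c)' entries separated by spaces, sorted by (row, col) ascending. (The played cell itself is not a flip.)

Dir NW: first cell '.' (not opp) -> no flip
Dir N: first cell '.' (not opp) -> no flip
Dir NE: first cell '.' (not opp) -> no flip
Dir W: opp run (2,4), next='.' -> no flip
Dir E: first cell '.' (not opp) -> no flip
Dir SW: opp run (3,4) capped by B -> flip
Dir S: first cell '.' (not opp) -> no flip
Dir SE: first cell '.' (not opp) -> no flip

Answer: (3,4)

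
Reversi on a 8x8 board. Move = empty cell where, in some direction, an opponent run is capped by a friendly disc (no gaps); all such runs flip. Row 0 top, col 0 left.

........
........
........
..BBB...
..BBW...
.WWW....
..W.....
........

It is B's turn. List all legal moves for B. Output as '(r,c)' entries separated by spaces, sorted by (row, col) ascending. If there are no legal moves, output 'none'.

(3,5): no bracket -> illegal
(4,0): no bracket -> illegal
(4,1): no bracket -> illegal
(4,5): flips 1 -> legal
(5,0): no bracket -> illegal
(5,4): flips 1 -> legal
(5,5): flips 1 -> legal
(6,0): flips 1 -> legal
(6,1): flips 1 -> legal
(6,3): flips 1 -> legal
(6,4): flips 1 -> legal
(7,1): no bracket -> illegal
(7,2): flips 2 -> legal
(7,3): no bracket -> illegal

Answer: (4,5) (5,4) (5,5) (6,0) (6,1) (6,3) (6,4) (7,2)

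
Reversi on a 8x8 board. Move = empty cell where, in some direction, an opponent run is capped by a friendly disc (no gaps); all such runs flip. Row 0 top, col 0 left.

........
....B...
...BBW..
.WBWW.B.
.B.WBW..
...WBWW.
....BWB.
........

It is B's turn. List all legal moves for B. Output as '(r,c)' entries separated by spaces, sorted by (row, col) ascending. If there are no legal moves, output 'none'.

(1,5): no bracket -> illegal
(1,6): no bracket -> illegal
(2,0): no bracket -> illegal
(2,1): flips 1 -> legal
(2,2): flips 1 -> legal
(2,6): flips 1 -> legal
(3,0): flips 1 -> legal
(3,5): flips 2 -> legal
(4,0): no bracket -> illegal
(4,2): flips 3 -> legal
(4,6): flips 3 -> legal
(4,7): no bracket -> illegal
(5,2): flips 1 -> legal
(5,7): flips 2 -> legal
(6,2): flips 1 -> legal
(6,3): flips 3 -> legal
(6,7): flips 3 -> legal
(7,4): no bracket -> illegal
(7,5): no bracket -> illegal
(7,6): flips 1 -> legal

Answer: (2,1) (2,2) (2,6) (3,0) (3,5) (4,2) (4,6) (5,2) (5,7) (6,2) (6,3) (6,7) (7,6)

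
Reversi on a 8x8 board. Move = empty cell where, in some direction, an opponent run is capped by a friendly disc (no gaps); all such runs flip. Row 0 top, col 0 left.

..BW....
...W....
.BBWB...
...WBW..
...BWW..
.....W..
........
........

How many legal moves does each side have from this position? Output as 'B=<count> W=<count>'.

-- B to move --
(0,4): flips 2 -> legal
(1,2): flips 1 -> legal
(1,4): no bracket -> illegal
(2,5): no bracket -> illegal
(2,6): no bracket -> illegal
(3,2): flips 1 -> legal
(3,6): flips 1 -> legal
(4,2): flips 1 -> legal
(4,6): flips 3 -> legal
(5,3): no bracket -> illegal
(5,4): flips 1 -> legal
(5,6): flips 1 -> legal
(6,4): no bracket -> illegal
(6,5): no bracket -> illegal
(6,6): flips 3 -> legal
B mobility = 9
-- W to move --
(0,1): flips 1 -> legal
(1,0): no bracket -> illegal
(1,1): flips 1 -> legal
(1,2): no bracket -> illegal
(1,4): flips 2 -> legal
(1,5): flips 1 -> legal
(2,0): flips 2 -> legal
(2,5): flips 1 -> legal
(3,0): no bracket -> illegal
(3,1): flips 1 -> legal
(3,2): no bracket -> illegal
(4,2): flips 1 -> legal
(5,2): no bracket -> illegal
(5,3): flips 1 -> legal
(5,4): no bracket -> illegal
W mobility = 9

Answer: B=9 W=9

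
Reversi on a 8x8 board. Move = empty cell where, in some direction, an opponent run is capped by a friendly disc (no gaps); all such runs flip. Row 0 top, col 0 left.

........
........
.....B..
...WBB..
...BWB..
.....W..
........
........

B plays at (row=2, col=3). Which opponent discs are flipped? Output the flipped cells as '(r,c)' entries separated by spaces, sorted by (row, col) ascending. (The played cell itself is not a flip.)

Dir NW: first cell '.' (not opp) -> no flip
Dir N: first cell '.' (not opp) -> no flip
Dir NE: first cell '.' (not opp) -> no flip
Dir W: first cell '.' (not opp) -> no flip
Dir E: first cell '.' (not opp) -> no flip
Dir SW: first cell '.' (not opp) -> no flip
Dir S: opp run (3,3) capped by B -> flip
Dir SE: first cell 'B' (not opp) -> no flip

Answer: (3,3)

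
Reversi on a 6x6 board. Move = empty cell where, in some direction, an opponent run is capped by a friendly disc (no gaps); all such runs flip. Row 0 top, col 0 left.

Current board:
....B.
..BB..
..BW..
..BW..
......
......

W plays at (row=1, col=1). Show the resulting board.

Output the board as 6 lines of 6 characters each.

Answer: ....B.
.WBB..
..WW..
..BW..
......
......

Derivation:
Place W at (1,1); scan 8 dirs for brackets.
Dir NW: first cell '.' (not opp) -> no flip
Dir N: first cell '.' (not opp) -> no flip
Dir NE: first cell '.' (not opp) -> no flip
Dir W: first cell '.' (not opp) -> no flip
Dir E: opp run (1,2) (1,3), next='.' -> no flip
Dir SW: first cell '.' (not opp) -> no flip
Dir S: first cell '.' (not opp) -> no flip
Dir SE: opp run (2,2) capped by W -> flip
All flips: (2,2)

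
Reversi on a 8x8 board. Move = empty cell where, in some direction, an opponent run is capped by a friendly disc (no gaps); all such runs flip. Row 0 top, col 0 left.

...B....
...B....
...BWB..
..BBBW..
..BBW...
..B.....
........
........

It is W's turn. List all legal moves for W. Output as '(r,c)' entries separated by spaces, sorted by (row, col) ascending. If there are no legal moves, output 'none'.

(0,2): flips 1 -> legal
(0,4): no bracket -> illegal
(1,2): no bracket -> illegal
(1,4): no bracket -> illegal
(1,5): flips 1 -> legal
(1,6): no bracket -> illegal
(2,1): no bracket -> illegal
(2,2): flips 2 -> legal
(2,6): flips 1 -> legal
(3,1): flips 3 -> legal
(3,6): no bracket -> illegal
(4,1): flips 2 -> legal
(4,5): no bracket -> illegal
(5,1): flips 2 -> legal
(5,3): no bracket -> illegal
(5,4): no bracket -> illegal
(6,1): no bracket -> illegal
(6,2): no bracket -> illegal
(6,3): no bracket -> illegal

Answer: (0,2) (1,5) (2,2) (2,6) (3,1) (4,1) (5,1)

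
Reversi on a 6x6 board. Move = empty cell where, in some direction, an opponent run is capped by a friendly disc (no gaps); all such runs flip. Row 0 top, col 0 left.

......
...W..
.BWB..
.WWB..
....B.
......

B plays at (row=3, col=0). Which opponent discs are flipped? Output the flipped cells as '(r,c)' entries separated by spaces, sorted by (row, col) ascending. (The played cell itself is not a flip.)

Answer: (3,1) (3,2)

Derivation:
Dir NW: edge -> no flip
Dir N: first cell '.' (not opp) -> no flip
Dir NE: first cell 'B' (not opp) -> no flip
Dir W: edge -> no flip
Dir E: opp run (3,1) (3,2) capped by B -> flip
Dir SW: edge -> no flip
Dir S: first cell '.' (not opp) -> no flip
Dir SE: first cell '.' (not opp) -> no flip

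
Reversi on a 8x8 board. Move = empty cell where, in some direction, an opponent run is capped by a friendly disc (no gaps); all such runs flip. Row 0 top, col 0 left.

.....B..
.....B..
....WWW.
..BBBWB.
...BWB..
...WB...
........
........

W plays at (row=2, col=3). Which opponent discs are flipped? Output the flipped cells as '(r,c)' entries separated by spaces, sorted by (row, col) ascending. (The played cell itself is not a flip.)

Answer: (3,3) (4,3)

Derivation:
Dir NW: first cell '.' (not opp) -> no flip
Dir N: first cell '.' (not opp) -> no flip
Dir NE: first cell '.' (not opp) -> no flip
Dir W: first cell '.' (not opp) -> no flip
Dir E: first cell 'W' (not opp) -> no flip
Dir SW: opp run (3,2), next='.' -> no flip
Dir S: opp run (3,3) (4,3) capped by W -> flip
Dir SE: opp run (3,4) (4,5), next='.' -> no flip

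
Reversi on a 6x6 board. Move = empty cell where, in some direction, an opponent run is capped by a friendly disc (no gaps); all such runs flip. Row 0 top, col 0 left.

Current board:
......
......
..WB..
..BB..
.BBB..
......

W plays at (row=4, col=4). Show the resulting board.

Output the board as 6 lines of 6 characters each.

Place W at (4,4); scan 8 dirs for brackets.
Dir NW: opp run (3,3) capped by W -> flip
Dir N: first cell '.' (not opp) -> no flip
Dir NE: first cell '.' (not opp) -> no flip
Dir W: opp run (4,3) (4,2) (4,1), next='.' -> no flip
Dir E: first cell '.' (not opp) -> no flip
Dir SW: first cell '.' (not opp) -> no flip
Dir S: first cell '.' (not opp) -> no flip
Dir SE: first cell '.' (not opp) -> no flip
All flips: (3,3)

Answer: ......
......
..WB..
..BW..
.BBBW.
......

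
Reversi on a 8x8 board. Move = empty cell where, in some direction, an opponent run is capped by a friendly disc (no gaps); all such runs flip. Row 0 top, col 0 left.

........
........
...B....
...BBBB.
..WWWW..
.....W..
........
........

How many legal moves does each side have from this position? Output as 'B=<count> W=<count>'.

-- B to move --
(3,1): no bracket -> illegal
(3,2): no bracket -> illegal
(4,1): no bracket -> illegal
(4,6): no bracket -> illegal
(5,1): flips 1 -> legal
(5,2): flips 1 -> legal
(5,3): flips 2 -> legal
(5,4): flips 2 -> legal
(5,6): flips 1 -> legal
(6,4): no bracket -> illegal
(6,5): flips 2 -> legal
(6,6): flips 2 -> legal
B mobility = 7
-- W to move --
(1,2): flips 2 -> legal
(1,3): flips 2 -> legal
(1,4): no bracket -> illegal
(2,2): flips 1 -> legal
(2,4): flips 2 -> legal
(2,5): flips 2 -> legal
(2,6): flips 1 -> legal
(2,7): flips 1 -> legal
(3,2): no bracket -> illegal
(3,7): no bracket -> illegal
(4,6): no bracket -> illegal
(4,7): no bracket -> illegal
W mobility = 7

Answer: B=7 W=7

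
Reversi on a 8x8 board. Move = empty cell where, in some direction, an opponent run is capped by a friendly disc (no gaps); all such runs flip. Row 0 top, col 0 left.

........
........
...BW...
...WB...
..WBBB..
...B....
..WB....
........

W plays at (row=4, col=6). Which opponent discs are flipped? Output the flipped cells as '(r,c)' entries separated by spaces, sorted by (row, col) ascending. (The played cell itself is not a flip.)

Answer: (4,3) (4,4) (4,5)

Derivation:
Dir NW: first cell '.' (not opp) -> no flip
Dir N: first cell '.' (not opp) -> no flip
Dir NE: first cell '.' (not opp) -> no flip
Dir W: opp run (4,5) (4,4) (4,3) capped by W -> flip
Dir E: first cell '.' (not opp) -> no flip
Dir SW: first cell '.' (not opp) -> no flip
Dir S: first cell '.' (not opp) -> no flip
Dir SE: first cell '.' (not opp) -> no flip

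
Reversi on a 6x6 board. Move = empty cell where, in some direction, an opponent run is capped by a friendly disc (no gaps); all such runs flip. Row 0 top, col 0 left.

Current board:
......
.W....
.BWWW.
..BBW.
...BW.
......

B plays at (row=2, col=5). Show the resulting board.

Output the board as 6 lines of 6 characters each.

Place B at (2,5); scan 8 dirs for brackets.
Dir NW: first cell '.' (not opp) -> no flip
Dir N: first cell '.' (not opp) -> no flip
Dir NE: edge -> no flip
Dir W: opp run (2,4) (2,3) (2,2) capped by B -> flip
Dir E: edge -> no flip
Dir SW: opp run (3,4) capped by B -> flip
Dir S: first cell '.' (not opp) -> no flip
Dir SE: edge -> no flip
All flips: (2,2) (2,3) (2,4) (3,4)

Answer: ......
.W....
.BBBBB
..BBB.
...BW.
......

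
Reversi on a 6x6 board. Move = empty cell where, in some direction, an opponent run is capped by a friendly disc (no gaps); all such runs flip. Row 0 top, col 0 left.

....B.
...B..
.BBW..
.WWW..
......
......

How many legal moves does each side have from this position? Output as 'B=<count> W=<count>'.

-- B to move --
(1,2): no bracket -> illegal
(1,4): no bracket -> illegal
(2,0): no bracket -> illegal
(2,4): flips 1 -> legal
(3,0): no bracket -> illegal
(3,4): no bracket -> illegal
(4,0): flips 1 -> legal
(4,1): flips 1 -> legal
(4,2): flips 1 -> legal
(4,3): flips 3 -> legal
(4,4): flips 1 -> legal
B mobility = 6
-- W to move --
(0,2): no bracket -> illegal
(0,3): flips 1 -> legal
(0,5): no bracket -> illegal
(1,0): flips 1 -> legal
(1,1): flips 2 -> legal
(1,2): flips 1 -> legal
(1,4): no bracket -> illegal
(1,5): no bracket -> illegal
(2,0): flips 2 -> legal
(2,4): no bracket -> illegal
(3,0): no bracket -> illegal
W mobility = 5

Answer: B=6 W=5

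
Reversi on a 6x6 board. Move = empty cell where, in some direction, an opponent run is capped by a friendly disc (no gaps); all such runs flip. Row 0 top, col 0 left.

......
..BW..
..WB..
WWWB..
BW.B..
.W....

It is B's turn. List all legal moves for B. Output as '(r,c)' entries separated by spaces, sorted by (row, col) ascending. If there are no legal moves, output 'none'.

(0,2): no bracket -> illegal
(0,3): flips 1 -> legal
(0,4): flips 3 -> legal
(1,1): flips 1 -> legal
(1,4): flips 1 -> legal
(2,0): flips 1 -> legal
(2,1): flips 2 -> legal
(2,4): no bracket -> illegal
(4,2): flips 3 -> legal
(5,0): flips 2 -> legal
(5,2): no bracket -> illegal

Answer: (0,3) (0,4) (1,1) (1,4) (2,0) (2,1) (4,2) (5,0)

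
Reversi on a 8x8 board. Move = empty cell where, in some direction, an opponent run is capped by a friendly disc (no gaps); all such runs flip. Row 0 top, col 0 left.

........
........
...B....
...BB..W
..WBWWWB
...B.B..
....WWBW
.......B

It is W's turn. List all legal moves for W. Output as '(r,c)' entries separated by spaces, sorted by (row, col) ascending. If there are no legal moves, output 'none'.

(1,2): flips 2 -> legal
(1,3): no bracket -> illegal
(1,4): no bracket -> illegal
(2,2): flips 1 -> legal
(2,4): flips 2 -> legal
(2,5): no bracket -> illegal
(3,2): no bracket -> illegal
(3,5): no bracket -> illegal
(3,6): no bracket -> illegal
(5,2): no bracket -> illegal
(5,4): no bracket -> illegal
(5,6): no bracket -> illegal
(5,7): flips 1 -> legal
(6,2): flips 1 -> legal
(6,3): no bracket -> illegal
(7,5): no bracket -> illegal
(7,6): no bracket -> illegal

Answer: (1,2) (2,2) (2,4) (5,7) (6,2)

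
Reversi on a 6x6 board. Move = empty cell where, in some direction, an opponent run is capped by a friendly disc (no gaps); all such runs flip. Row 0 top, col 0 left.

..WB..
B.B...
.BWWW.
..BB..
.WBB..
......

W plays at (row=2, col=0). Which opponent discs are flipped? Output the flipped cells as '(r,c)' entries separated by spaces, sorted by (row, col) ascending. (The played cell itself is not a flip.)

Answer: (2,1)

Derivation:
Dir NW: edge -> no flip
Dir N: opp run (1,0), next='.' -> no flip
Dir NE: first cell '.' (not opp) -> no flip
Dir W: edge -> no flip
Dir E: opp run (2,1) capped by W -> flip
Dir SW: edge -> no flip
Dir S: first cell '.' (not opp) -> no flip
Dir SE: first cell '.' (not opp) -> no flip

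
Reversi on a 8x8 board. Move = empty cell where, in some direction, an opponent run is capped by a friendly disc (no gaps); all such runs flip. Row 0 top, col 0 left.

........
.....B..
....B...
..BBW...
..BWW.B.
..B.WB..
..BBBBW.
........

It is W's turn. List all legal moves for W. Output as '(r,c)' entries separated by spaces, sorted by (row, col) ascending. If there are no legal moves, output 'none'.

Answer: (1,4) (2,1) (2,2) (2,3) (3,1) (4,1) (5,6) (6,1) (7,2) (7,4) (7,6)

Derivation:
(0,4): no bracket -> illegal
(0,5): no bracket -> illegal
(0,6): no bracket -> illegal
(1,3): no bracket -> illegal
(1,4): flips 1 -> legal
(1,6): no bracket -> illegal
(2,1): flips 1 -> legal
(2,2): flips 1 -> legal
(2,3): flips 1 -> legal
(2,5): no bracket -> illegal
(2,6): no bracket -> illegal
(3,1): flips 2 -> legal
(3,5): no bracket -> illegal
(3,6): no bracket -> illegal
(3,7): no bracket -> illegal
(4,1): flips 1 -> legal
(4,5): no bracket -> illegal
(4,7): no bracket -> illegal
(5,1): no bracket -> illegal
(5,3): no bracket -> illegal
(5,6): flips 1 -> legal
(5,7): no bracket -> illegal
(6,1): flips 5 -> legal
(7,1): no bracket -> illegal
(7,2): flips 1 -> legal
(7,3): no bracket -> illegal
(7,4): flips 1 -> legal
(7,5): no bracket -> illegal
(7,6): flips 1 -> legal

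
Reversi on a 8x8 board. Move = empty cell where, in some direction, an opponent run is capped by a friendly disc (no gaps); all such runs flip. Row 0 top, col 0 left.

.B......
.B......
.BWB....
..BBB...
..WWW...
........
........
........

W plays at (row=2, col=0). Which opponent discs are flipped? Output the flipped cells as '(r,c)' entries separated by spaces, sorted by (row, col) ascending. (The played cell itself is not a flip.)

Answer: (2,1)

Derivation:
Dir NW: edge -> no flip
Dir N: first cell '.' (not opp) -> no flip
Dir NE: opp run (1,1), next='.' -> no flip
Dir W: edge -> no flip
Dir E: opp run (2,1) capped by W -> flip
Dir SW: edge -> no flip
Dir S: first cell '.' (not opp) -> no flip
Dir SE: first cell '.' (not opp) -> no flip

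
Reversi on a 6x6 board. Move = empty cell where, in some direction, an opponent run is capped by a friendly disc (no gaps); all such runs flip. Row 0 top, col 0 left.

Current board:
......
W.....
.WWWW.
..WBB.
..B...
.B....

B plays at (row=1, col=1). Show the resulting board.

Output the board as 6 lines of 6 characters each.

Place B at (1,1); scan 8 dirs for brackets.
Dir NW: first cell '.' (not opp) -> no flip
Dir N: first cell '.' (not opp) -> no flip
Dir NE: first cell '.' (not opp) -> no flip
Dir W: opp run (1,0), next=edge -> no flip
Dir E: first cell '.' (not opp) -> no flip
Dir SW: first cell '.' (not opp) -> no flip
Dir S: opp run (2,1), next='.' -> no flip
Dir SE: opp run (2,2) capped by B -> flip
All flips: (2,2)

Answer: ......
WB....
.WBWW.
..WBB.
..B...
.B....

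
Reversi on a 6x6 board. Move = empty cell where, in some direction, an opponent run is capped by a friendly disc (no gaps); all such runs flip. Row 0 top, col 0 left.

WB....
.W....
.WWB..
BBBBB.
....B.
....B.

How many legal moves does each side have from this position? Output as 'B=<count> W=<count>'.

-- B to move --
(0,2): no bracket -> illegal
(1,0): flips 1 -> legal
(1,2): flips 2 -> legal
(1,3): flips 1 -> legal
(2,0): flips 2 -> legal
B mobility = 4
-- W to move --
(0,2): flips 1 -> legal
(1,0): no bracket -> illegal
(1,2): no bracket -> illegal
(1,3): no bracket -> illegal
(1,4): no bracket -> illegal
(2,0): no bracket -> illegal
(2,4): flips 1 -> legal
(2,5): no bracket -> illegal
(3,5): no bracket -> illegal
(4,0): flips 1 -> legal
(4,1): flips 1 -> legal
(4,2): flips 1 -> legal
(4,3): flips 1 -> legal
(4,5): no bracket -> illegal
(5,3): no bracket -> illegal
(5,5): flips 2 -> legal
W mobility = 7

Answer: B=4 W=7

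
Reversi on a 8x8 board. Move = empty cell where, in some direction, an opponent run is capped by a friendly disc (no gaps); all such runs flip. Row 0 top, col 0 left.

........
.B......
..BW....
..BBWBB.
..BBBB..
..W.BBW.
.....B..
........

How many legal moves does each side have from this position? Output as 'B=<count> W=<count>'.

-- B to move --
(1,2): flips 2 -> legal
(1,3): flips 1 -> legal
(1,4): flips 1 -> legal
(2,4): flips 2 -> legal
(2,5): flips 1 -> legal
(4,1): no bracket -> illegal
(4,6): no bracket -> illegal
(4,7): flips 1 -> legal
(5,1): no bracket -> illegal
(5,3): no bracket -> illegal
(5,7): flips 1 -> legal
(6,1): flips 1 -> legal
(6,2): flips 1 -> legal
(6,3): no bracket -> illegal
(6,6): no bracket -> illegal
(6,7): flips 1 -> legal
B mobility = 10
-- W to move --
(0,0): no bracket -> illegal
(0,1): no bracket -> illegal
(0,2): no bracket -> illegal
(1,0): no bracket -> illegal
(1,2): flips 3 -> legal
(1,3): no bracket -> illegal
(2,0): no bracket -> illegal
(2,1): flips 1 -> legal
(2,4): no bracket -> illegal
(2,5): no bracket -> illegal
(2,6): no bracket -> illegal
(2,7): no bracket -> illegal
(3,1): flips 2 -> legal
(3,7): flips 2 -> legal
(4,1): flips 1 -> legal
(4,6): no bracket -> illegal
(4,7): no bracket -> illegal
(5,1): no bracket -> illegal
(5,3): flips 4 -> legal
(6,3): no bracket -> illegal
(6,4): flips 2 -> legal
(6,6): no bracket -> illegal
(7,4): flips 1 -> legal
(7,5): no bracket -> illegal
(7,6): no bracket -> illegal
W mobility = 8

Answer: B=10 W=8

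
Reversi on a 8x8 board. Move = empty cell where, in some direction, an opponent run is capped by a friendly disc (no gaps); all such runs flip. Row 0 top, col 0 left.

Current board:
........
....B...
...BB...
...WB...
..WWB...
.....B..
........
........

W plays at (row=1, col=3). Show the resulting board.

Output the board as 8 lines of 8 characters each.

Place W at (1,3); scan 8 dirs for brackets.
Dir NW: first cell '.' (not opp) -> no flip
Dir N: first cell '.' (not opp) -> no flip
Dir NE: first cell '.' (not opp) -> no flip
Dir W: first cell '.' (not opp) -> no flip
Dir E: opp run (1,4), next='.' -> no flip
Dir SW: first cell '.' (not opp) -> no flip
Dir S: opp run (2,3) capped by W -> flip
Dir SE: opp run (2,4), next='.' -> no flip
All flips: (2,3)

Answer: ........
...WB...
...WB...
...WB...
..WWB...
.....B..
........
........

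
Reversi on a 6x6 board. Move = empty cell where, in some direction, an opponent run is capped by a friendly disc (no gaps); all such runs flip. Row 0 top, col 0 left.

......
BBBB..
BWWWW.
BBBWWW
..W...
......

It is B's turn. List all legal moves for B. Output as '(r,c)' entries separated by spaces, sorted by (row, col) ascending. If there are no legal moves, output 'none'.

Answer: (1,4) (2,5) (4,3) (4,4) (4,5) (5,2) (5,3)

Derivation:
(1,4): flips 1 -> legal
(1,5): no bracket -> illegal
(2,5): flips 4 -> legal
(4,1): no bracket -> illegal
(4,3): flips 2 -> legal
(4,4): flips 2 -> legal
(4,5): flips 2 -> legal
(5,1): no bracket -> illegal
(5,2): flips 1 -> legal
(5,3): flips 1 -> legal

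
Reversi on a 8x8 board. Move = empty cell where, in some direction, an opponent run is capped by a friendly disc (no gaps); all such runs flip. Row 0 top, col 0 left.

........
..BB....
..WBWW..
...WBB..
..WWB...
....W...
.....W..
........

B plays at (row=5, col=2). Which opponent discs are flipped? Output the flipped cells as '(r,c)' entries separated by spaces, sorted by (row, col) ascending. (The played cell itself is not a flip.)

Dir NW: first cell '.' (not opp) -> no flip
Dir N: opp run (4,2), next='.' -> no flip
Dir NE: opp run (4,3) capped by B -> flip
Dir W: first cell '.' (not opp) -> no flip
Dir E: first cell '.' (not opp) -> no flip
Dir SW: first cell '.' (not opp) -> no flip
Dir S: first cell '.' (not opp) -> no flip
Dir SE: first cell '.' (not opp) -> no flip

Answer: (4,3)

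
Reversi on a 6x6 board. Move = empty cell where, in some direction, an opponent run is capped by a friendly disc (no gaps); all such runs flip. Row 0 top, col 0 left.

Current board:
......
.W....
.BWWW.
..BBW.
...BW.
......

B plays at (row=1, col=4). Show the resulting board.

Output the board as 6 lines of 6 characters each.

Place B at (1,4); scan 8 dirs for brackets.
Dir NW: first cell '.' (not opp) -> no flip
Dir N: first cell '.' (not opp) -> no flip
Dir NE: first cell '.' (not opp) -> no flip
Dir W: first cell '.' (not opp) -> no flip
Dir E: first cell '.' (not opp) -> no flip
Dir SW: opp run (2,3) capped by B -> flip
Dir S: opp run (2,4) (3,4) (4,4), next='.' -> no flip
Dir SE: first cell '.' (not opp) -> no flip
All flips: (2,3)

Answer: ......
.W..B.
.BWBW.
..BBW.
...BW.
......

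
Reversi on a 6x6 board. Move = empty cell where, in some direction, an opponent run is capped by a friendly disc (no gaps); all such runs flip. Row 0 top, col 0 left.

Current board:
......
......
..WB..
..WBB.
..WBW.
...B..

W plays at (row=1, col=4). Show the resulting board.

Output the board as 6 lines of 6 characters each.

Answer: ......
....W.
..WW..
..WBB.
..WBW.
...B..

Derivation:
Place W at (1,4); scan 8 dirs for brackets.
Dir NW: first cell '.' (not opp) -> no flip
Dir N: first cell '.' (not opp) -> no flip
Dir NE: first cell '.' (not opp) -> no flip
Dir W: first cell '.' (not opp) -> no flip
Dir E: first cell '.' (not opp) -> no flip
Dir SW: opp run (2,3) capped by W -> flip
Dir S: first cell '.' (not opp) -> no flip
Dir SE: first cell '.' (not opp) -> no flip
All flips: (2,3)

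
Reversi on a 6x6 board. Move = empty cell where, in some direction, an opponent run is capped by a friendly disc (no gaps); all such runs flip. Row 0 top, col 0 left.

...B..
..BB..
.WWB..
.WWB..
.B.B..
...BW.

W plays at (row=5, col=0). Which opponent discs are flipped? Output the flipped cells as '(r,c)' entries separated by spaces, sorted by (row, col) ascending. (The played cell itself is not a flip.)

Answer: (4,1)

Derivation:
Dir NW: edge -> no flip
Dir N: first cell '.' (not opp) -> no flip
Dir NE: opp run (4,1) capped by W -> flip
Dir W: edge -> no flip
Dir E: first cell '.' (not opp) -> no flip
Dir SW: edge -> no flip
Dir S: edge -> no flip
Dir SE: edge -> no flip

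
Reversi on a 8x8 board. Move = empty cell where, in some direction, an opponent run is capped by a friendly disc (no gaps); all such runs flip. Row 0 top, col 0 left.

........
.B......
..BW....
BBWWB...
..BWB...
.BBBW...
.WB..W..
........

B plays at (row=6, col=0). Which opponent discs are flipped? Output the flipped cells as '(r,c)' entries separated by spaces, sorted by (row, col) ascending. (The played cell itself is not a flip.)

Dir NW: edge -> no flip
Dir N: first cell '.' (not opp) -> no flip
Dir NE: first cell 'B' (not opp) -> no flip
Dir W: edge -> no flip
Dir E: opp run (6,1) capped by B -> flip
Dir SW: edge -> no flip
Dir S: first cell '.' (not opp) -> no flip
Dir SE: first cell '.' (not opp) -> no flip

Answer: (6,1)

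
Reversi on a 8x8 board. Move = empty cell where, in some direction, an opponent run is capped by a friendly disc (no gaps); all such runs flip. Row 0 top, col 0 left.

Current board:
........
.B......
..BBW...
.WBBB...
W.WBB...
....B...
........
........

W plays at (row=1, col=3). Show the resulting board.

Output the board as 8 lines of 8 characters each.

Answer: ........
.B.W....
..WBW...
.WBBB...
W.WBB...
....B...
........
........

Derivation:
Place W at (1,3); scan 8 dirs for brackets.
Dir NW: first cell '.' (not opp) -> no flip
Dir N: first cell '.' (not opp) -> no flip
Dir NE: first cell '.' (not opp) -> no flip
Dir W: first cell '.' (not opp) -> no flip
Dir E: first cell '.' (not opp) -> no flip
Dir SW: opp run (2,2) capped by W -> flip
Dir S: opp run (2,3) (3,3) (4,3), next='.' -> no flip
Dir SE: first cell 'W' (not opp) -> no flip
All flips: (2,2)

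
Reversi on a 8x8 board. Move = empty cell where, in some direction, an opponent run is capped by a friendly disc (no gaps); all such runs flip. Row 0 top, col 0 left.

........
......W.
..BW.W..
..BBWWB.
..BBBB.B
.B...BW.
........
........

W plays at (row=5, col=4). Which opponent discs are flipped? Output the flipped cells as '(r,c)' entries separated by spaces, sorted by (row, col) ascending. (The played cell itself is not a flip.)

Dir NW: opp run (4,3) (3,2), next='.' -> no flip
Dir N: opp run (4,4) capped by W -> flip
Dir NE: opp run (4,5) (3,6), next='.' -> no flip
Dir W: first cell '.' (not opp) -> no flip
Dir E: opp run (5,5) capped by W -> flip
Dir SW: first cell '.' (not opp) -> no flip
Dir S: first cell '.' (not opp) -> no flip
Dir SE: first cell '.' (not opp) -> no flip

Answer: (4,4) (5,5)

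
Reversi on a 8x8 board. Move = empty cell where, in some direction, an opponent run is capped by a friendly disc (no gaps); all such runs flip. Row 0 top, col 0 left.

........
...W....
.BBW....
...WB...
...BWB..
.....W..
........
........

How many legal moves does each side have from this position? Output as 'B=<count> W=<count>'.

Answer: B=8 W=9

Derivation:
-- B to move --
(0,2): no bracket -> illegal
(0,3): flips 3 -> legal
(0,4): flips 1 -> legal
(1,2): flips 1 -> legal
(1,4): no bracket -> illegal
(2,4): flips 1 -> legal
(3,2): flips 1 -> legal
(3,5): no bracket -> illegal
(4,2): no bracket -> illegal
(4,6): no bracket -> illegal
(5,3): no bracket -> illegal
(5,4): flips 1 -> legal
(5,6): no bracket -> illegal
(6,4): no bracket -> illegal
(6,5): flips 1 -> legal
(6,6): flips 3 -> legal
B mobility = 8
-- W to move --
(1,0): no bracket -> illegal
(1,1): flips 1 -> legal
(1,2): no bracket -> illegal
(2,0): flips 2 -> legal
(2,4): flips 1 -> legal
(2,5): no bracket -> illegal
(3,0): no bracket -> illegal
(3,1): flips 1 -> legal
(3,2): no bracket -> illegal
(3,5): flips 2 -> legal
(3,6): no bracket -> illegal
(4,2): flips 1 -> legal
(4,6): flips 1 -> legal
(5,2): no bracket -> illegal
(5,3): flips 1 -> legal
(5,4): no bracket -> illegal
(5,6): flips 2 -> legal
W mobility = 9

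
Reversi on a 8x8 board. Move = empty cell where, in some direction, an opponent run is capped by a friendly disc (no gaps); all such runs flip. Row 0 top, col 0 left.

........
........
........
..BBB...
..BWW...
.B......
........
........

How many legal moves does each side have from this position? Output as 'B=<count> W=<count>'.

Answer: B=5 W=6

Derivation:
-- B to move --
(3,5): no bracket -> illegal
(4,5): flips 2 -> legal
(5,2): flips 1 -> legal
(5,3): flips 1 -> legal
(5,4): flips 2 -> legal
(5,5): flips 1 -> legal
B mobility = 5
-- W to move --
(2,1): flips 1 -> legal
(2,2): flips 1 -> legal
(2,3): flips 1 -> legal
(2,4): flips 1 -> legal
(2,5): flips 1 -> legal
(3,1): no bracket -> illegal
(3,5): no bracket -> illegal
(4,0): no bracket -> illegal
(4,1): flips 1 -> legal
(4,5): no bracket -> illegal
(5,0): no bracket -> illegal
(5,2): no bracket -> illegal
(5,3): no bracket -> illegal
(6,0): no bracket -> illegal
(6,1): no bracket -> illegal
(6,2): no bracket -> illegal
W mobility = 6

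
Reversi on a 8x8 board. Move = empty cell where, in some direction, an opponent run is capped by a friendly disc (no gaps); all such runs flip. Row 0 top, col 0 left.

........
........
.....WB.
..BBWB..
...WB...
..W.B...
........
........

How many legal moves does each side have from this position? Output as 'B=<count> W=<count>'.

Answer: B=4 W=8

Derivation:
-- B to move --
(1,4): no bracket -> illegal
(1,5): flips 1 -> legal
(1,6): no bracket -> illegal
(2,3): no bracket -> illegal
(2,4): flips 2 -> legal
(3,6): no bracket -> illegal
(4,1): no bracket -> illegal
(4,2): flips 1 -> legal
(4,5): no bracket -> illegal
(5,1): no bracket -> illegal
(5,3): flips 1 -> legal
(6,1): no bracket -> illegal
(6,2): no bracket -> illegal
(6,3): no bracket -> illegal
B mobility = 4
-- W to move --
(1,5): no bracket -> illegal
(1,6): no bracket -> illegal
(1,7): no bracket -> illegal
(2,1): flips 1 -> legal
(2,2): no bracket -> illegal
(2,3): flips 1 -> legal
(2,4): no bracket -> illegal
(2,7): flips 1 -> legal
(3,1): flips 2 -> legal
(3,6): flips 1 -> legal
(3,7): no bracket -> illegal
(4,1): no bracket -> illegal
(4,2): no bracket -> illegal
(4,5): flips 2 -> legal
(4,6): no bracket -> illegal
(5,3): no bracket -> illegal
(5,5): no bracket -> illegal
(6,3): no bracket -> illegal
(6,4): flips 2 -> legal
(6,5): flips 1 -> legal
W mobility = 8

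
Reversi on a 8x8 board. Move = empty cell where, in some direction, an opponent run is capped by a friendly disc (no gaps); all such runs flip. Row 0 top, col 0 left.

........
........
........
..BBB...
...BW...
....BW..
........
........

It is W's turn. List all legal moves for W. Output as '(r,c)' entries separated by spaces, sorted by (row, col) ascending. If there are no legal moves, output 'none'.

Answer: (2,2) (2,4) (4,2) (5,3) (6,4)

Derivation:
(2,1): no bracket -> illegal
(2,2): flips 1 -> legal
(2,3): no bracket -> illegal
(2,4): flips 1 -> legal
(2,5): no bracket -> illegal
(3,1): no bracket -> illegal
(3,5): no bracket -> illegal
(4,1): no bracket -> illegal
(4,2): flips 1 -> legal
(4,5): no bracket -> illegal
(5,2): no bracket -> illegal
(5,3): flips 1 -> legal
(6,3): no bracket -> illegal
(6,4): flips 1 -> legal
(6,5): no bracket -> illegal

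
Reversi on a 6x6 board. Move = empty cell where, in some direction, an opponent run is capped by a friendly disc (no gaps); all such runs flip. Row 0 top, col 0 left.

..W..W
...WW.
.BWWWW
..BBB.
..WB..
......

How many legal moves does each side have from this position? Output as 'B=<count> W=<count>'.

-- B to move --
(0,1): no bracket -> illegal
(0,3): flips 2 -> legal
(0,4): flips 2 -> legal
(1,1): flips 1 -> legal
(1,2): flips 2 -> legal
(1,5): flips 1 -> legal
(3,1): no bracket -> illegal
(3,5): no bracket -> illegal
(4,1): flips 1 -> legal
(5,1): flips 1 -> legal
(5,2): flips 1 -> legal
(5,3): no bracket -> illegal
B mobility = 8
-- W to move --
(1,0): no bracket -> illegal
(1,1): no bracket -> illegal
(1,2): no bracket -> illegal
(2,0): flips 1 -> legal
(3,0): no bracket -> illegal
(3,1): no bracket -> illegal
(3,5): no bracket -> illegal
(4,1): flips 1 -> legal
(4,4): flips 3 -> legal
(4,5): flips 1 -> legal
(5,2): flips 2 -> legal
(5,3): flips 2 -> legal
(5,4): no bracket -> illegal
W mobility = 6

Answer: B=8 W=6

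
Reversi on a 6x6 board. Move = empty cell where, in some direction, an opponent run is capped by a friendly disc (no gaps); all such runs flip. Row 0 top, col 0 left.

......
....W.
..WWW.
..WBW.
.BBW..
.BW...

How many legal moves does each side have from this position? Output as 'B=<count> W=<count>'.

-- B to move --
(0,3): no bracket -> illegal
(0,4): no bracket -> illegal
(0,5): flips 3 -> legal
(1,1): flips 1 -> legal
(1,2): flips 2 -> legal
(1,3): flips 1 -> legal
(1,5): flips 1 -> legal
(2,1): no bracket -> illegal
(2,5): no bracket -> illegal
(3,1): flips 1 -> legal
(3,5): flips 1 -> legal
(4,4): flips 1 -> legal
(4,5): no bracket -> illegal
(5,3): flips 2 -> legal
(5,4): no bracket -> illegal
B mobility = 9
-- W to move --
(3,0): flips 1 -> legal
(3,1): no bracket -> illegal
(4,0): flips 2 -> legal
(4,4): flips 1 -> legal
(5,0): flips 2 -> legal
(5,3): no bracket -> illegal
W mobility = 4

Answer: B=9 W=4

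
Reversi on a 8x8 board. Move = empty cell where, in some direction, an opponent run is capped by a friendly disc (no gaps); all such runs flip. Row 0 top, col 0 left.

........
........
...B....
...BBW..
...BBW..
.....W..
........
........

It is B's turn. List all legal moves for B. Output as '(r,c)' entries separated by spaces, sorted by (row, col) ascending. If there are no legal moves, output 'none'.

(2,4): no bracket -> illegal
(2,5): no bracket -> illegal
(2,6): flips 1 -> legal
(3,6): flips 1 -> legal
(4,6): flips 1 -> legal
(5,4): no bracket -> illegal
(5,6): flips 1 -> legal
(6,4): no bracket -> illegal
(6,5): no bracket -> illegal
(6,6): flips 1 -> legal

Answer: (2,6) (3,6) (4,6) (5,6) (6,6)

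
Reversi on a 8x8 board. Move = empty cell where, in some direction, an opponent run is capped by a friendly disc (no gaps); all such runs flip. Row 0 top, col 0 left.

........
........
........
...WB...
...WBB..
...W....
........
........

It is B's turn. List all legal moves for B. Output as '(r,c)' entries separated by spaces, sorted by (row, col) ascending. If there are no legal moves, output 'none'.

(2,2): flips 1 -> legal
(2,3): no bracket -> illegal
(2,4): no bracket -> illegal
(3,2): flips 1 -> legal
(4,2): flips 1 -> legal
(5,2): flips 1 -> legal
(5,4): no bracket -> illegal
(6,2): flips 1 -> legal
(6,3): no bracket -> illegal
(6,4): no bracket -> illegal

Answer: (2,2) (3,2) (4,2) (5,2) (6,2)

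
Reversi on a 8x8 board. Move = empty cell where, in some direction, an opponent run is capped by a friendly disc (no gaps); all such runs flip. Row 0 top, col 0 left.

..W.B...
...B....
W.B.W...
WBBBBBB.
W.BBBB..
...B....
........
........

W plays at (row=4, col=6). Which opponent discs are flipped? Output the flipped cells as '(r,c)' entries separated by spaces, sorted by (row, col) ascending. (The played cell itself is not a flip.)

Dir NW: opp run (3,5) capped by W -> flip
Dir N: opp run (3,6), next='.' -> no flip
Dir NE: first cell '.' (not opp) -> no flip
Dir W: opp run (4,5) (4,4) (4,3) (4,2), next='.' -> no flip
Dir E: first cell '.' (not opp) -> no flip
Dir SW: first cell '.' (not opp) -> no flip
Dir S: first cell '.' (not opp) -> no flip
Dir SE: first cell '.' (not opp) -> no flip

Answer: (3,5)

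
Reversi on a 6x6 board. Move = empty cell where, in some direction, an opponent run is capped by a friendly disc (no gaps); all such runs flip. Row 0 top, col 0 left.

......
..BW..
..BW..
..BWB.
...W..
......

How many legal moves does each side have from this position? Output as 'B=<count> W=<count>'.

Answer: B=6 W=8

Derivation:
-- B to move --
(0,2): no bracket -> illegal
(0,3): no bracket -> illegal
(0,4): flips 1 -> legal
(1,4): flips 2 -> legal
(2,4): flips 1 -> legal
(4,2): no bracket -> illegal
(4,4): flips 1 -> legal
(5,2): flips 1 -> legal
(5,3): no bracket -> illegal
(5,4): flips 1 -> legal
B mobility = 6
-- W to move --
(0,1): flips 1 -> legal
(0,2): no bracket -> illegal
(0,3): no bracket -> illegal
(1,1): flips 2 -> legal
(2,1): flips 2 -> legal
(2,4): no bracket -> illegal
(2,5): flips 1 -> legal
(3,1): flips 2 -> legal
(3,5): flips 1 -> legal
(4,1): flips 1 -> legal
(4,2): no bracket -> illegal
(4,4): no bracket -> illegal
(4,5): flips 1 -> legal
W mobility = 8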